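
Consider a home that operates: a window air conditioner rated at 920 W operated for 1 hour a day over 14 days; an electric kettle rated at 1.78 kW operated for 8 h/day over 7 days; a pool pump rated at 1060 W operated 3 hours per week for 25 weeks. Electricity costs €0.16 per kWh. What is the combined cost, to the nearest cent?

window air conditioner: Runtime = 1 h/day × 14 days = 14 h
window air conditioner: 0.92 kW × 14 h = 12.88 kWh
electric kettle: Runtime = 8 h/day × 7 days = 56 h
electric kettle: 1.78 kW × 56 h = 99.68 kWh
pool pump: Runtime = 3 h/week × 25 weeks = 75 h
pool pump: 1.06 kW × 75 h = 79.5 kWh
Total energy = 192.06 kWh
Cost = 192.06 × €0.16 = €30.73

€30.73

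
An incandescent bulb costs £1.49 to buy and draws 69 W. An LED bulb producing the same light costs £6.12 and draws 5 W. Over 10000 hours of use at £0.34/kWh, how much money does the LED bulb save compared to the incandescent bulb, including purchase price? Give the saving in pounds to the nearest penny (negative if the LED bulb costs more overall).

incandescent bulb: £1.49 + (69/1000) kW × 10000 h × £0.34 = £1.49 + £234.6 = £236.09
LED bulb: £6.12 + (5/1000) kW × 10000 h × £0.34 = £6.12 + £17 = £23.12
Saving = £236.09 − £23.12 = £212.97

£212.97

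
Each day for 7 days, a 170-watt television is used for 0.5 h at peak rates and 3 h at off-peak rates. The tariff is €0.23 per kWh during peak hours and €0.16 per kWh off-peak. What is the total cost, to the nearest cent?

Peak energy = 0.17 kW × 0.5 h × 7 = 0.595 kWh
Off-peak energy = 0.17 kW × 3 h × 7 = 3.57 kWh
Cost = 0.595 × €0.23 + 3.57 × €0.16 = €0.13685 + €0.5712 = €0.71

€0.71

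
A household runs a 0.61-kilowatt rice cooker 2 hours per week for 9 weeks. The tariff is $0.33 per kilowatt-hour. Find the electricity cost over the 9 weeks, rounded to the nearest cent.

Runtime = 2 h/week × 9 weeks = 18 h
Energy = 0.61 kW × 18 h = 10.98 kWh
Cost = 10.98 kWh × $0.33/kWh = $3.62

$3.62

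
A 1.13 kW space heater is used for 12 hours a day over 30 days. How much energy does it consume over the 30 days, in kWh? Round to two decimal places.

Runtime = 12 h/day × 30 days = 360 h
Energy = 1.13 kW × 360 h = 406.8 kWh

406.80 kWh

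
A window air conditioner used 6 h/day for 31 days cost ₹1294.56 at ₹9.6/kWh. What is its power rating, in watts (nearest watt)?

725 W

Energy = ₹1294.56 ÷ ₹9.6/kWh = 134.85 kWh
Runtime = 6 h/day × 31 days = 186 h
Power = 134.85 kWh ÷ 186 h = 0.725 kW = 725 W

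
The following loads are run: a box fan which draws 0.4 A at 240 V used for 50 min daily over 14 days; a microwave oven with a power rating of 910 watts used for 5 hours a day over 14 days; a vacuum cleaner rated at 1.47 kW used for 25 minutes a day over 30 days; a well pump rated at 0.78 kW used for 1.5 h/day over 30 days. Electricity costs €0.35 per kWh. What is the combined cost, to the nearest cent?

box fan: Power = 0.4 A × 240 V = 96 W = 0.096 kW
box fan: Runtime = 50 min × 14 = 700 min = 11.666666… h
box fan: 0.096 kW × 11.666666… h = 1.12 kWh
microwave oven: Runtime = 5 h/day × 14 days = 70 h
microwave oven: 0.91 kW × 70 h = 63.7 kWh
vacuum cleaner: Runtime = 25 min × 30 = 750 min = 12.5 h
vacuum cleaner: 1.47 kW × 12.5 h = 18.375 kWh
well pump: Runtime = 1.5 h/day × 30 days = 45 h
well pump: 0.78 kW × 45 h = 35.1 kWh
Total energy = 118.295 kWh
Cost = 118.295 × €0.35 = €41.40

€41.40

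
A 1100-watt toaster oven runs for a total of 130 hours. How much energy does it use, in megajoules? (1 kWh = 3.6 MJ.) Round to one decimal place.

514.8 MJ

Energy = 1.1 kW × 130 h = 143 kWh
= 143 × 3.6 MJ = 514.8 MJ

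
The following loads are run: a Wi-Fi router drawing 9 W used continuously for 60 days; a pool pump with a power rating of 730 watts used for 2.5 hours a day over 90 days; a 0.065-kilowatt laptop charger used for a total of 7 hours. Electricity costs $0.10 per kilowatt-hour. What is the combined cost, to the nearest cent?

Wi-Fi router: Runtime = 24 h × 60 = 1440 h
Wi-Fi router: 0.009 kW × 1440 h = 12.96 kWh
pool pump: Runtime = 2.5 h/day × 90 days = 225 h
pool pump: 0.73 kW × 225 h = 164.25 kWh
laptop charger: 0.065 kW × 7 h = 0.455 kWh
Total energy = 177.665 kWh
Cost = 177.665 × $0.10 = $17.77

$17.77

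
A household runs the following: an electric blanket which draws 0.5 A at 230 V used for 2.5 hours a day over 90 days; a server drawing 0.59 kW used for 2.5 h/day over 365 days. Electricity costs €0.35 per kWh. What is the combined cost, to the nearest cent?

€197.49

electric blanket: Power = 0.5 A × 230 V = 115 W = 0.115 kW
electric blanket: Runtime = 2.5 h/day × 90 days = 225 h
electric blanket: 0.115 kW × 225 h = 25.875 kWh
server: Runtime = 2.5 h/day × 365 days = 912.5 h
server: 0.59 kW × 912.5 h = 538.375 kWh
Total energy = 564.25 kWh
Cost = 564.25 × €0.35 = €197.49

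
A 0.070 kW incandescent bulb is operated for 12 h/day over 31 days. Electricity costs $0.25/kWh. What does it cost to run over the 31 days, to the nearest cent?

$6.51

Runtime = 12 h/day × 31 days = 372 h
Energy = 0.07 kW × 372 h = 26.04 kWh
Cost = 26.04 kWh × $0.25/kWh = $6.51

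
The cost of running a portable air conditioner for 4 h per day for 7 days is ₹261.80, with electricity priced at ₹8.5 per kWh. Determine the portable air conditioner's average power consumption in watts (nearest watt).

1100 W

Energy = ₹261.80 ÷ ₹8.5/kWh = 30.8 kWh
Runtime = 4 h/day × 7 days = 28 h
Power = 30.8 kWh ÷ 28 h = 1.1 kW = 1100 W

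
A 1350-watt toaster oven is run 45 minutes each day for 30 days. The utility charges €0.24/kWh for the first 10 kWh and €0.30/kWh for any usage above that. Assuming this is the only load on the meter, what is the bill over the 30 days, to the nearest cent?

Runtime = 45 min × 30 = 1350 min = 22.5 h
Energy = 1.35 kW × 22.5 h = 30.375 kWh
Tier 1 (0–10 kWh): 10 × €0.24 = €2.4
Above 10 kWh: 20.375 × €0.30 = €6.1125
Bill = €8.51

€8.51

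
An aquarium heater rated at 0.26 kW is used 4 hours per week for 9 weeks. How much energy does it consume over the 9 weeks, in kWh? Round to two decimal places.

Runtime = 4 h/week × 9 weeks = 36 h
Energy = 0.26 kW × 36 h = 9.36 kWh

9.36 kWh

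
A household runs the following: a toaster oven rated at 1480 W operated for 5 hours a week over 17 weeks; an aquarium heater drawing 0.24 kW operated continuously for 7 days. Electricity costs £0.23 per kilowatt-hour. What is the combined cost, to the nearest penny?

toaster oven: Runtime = 5 h/week × 17 weeks = 85 h
toaster oven: 1.48 kW × 85 h = 125.8 kWh
aquarium heater: Runtime = 24 h × 7 = 168 h
aquarium heater: 0.24 kW × 168 h = 40.32 kWh
Total energy = 166.12 kWh
Cost = 166.12 × £0.23 = £38.21

£38.21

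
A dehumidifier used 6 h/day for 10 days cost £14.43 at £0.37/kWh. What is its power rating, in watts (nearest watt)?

650 W

Energy = £14.43 ÷ £0.37/kWh = 39 kWh
Runtime = 6 h/day × 10 days = 60 h
Power = 39 kWh ÷ 60 h = 0.65 kW = 650 W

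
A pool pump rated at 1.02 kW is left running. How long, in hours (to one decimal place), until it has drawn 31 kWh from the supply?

30.4 h

Hours = 31 kWh ÷ 1.02 kW = 30.4 h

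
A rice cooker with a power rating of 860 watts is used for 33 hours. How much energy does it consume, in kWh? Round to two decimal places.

Energy = 0.86 kW × 33 h = 28.38 kWh

28.38 kWh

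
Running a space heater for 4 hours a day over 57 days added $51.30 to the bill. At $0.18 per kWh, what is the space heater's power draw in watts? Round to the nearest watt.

Energy = $51.30 ÷ $0.18/kWh = 285 kWh
Runtime = 4 h/day × 57 days = 228 h
Power = 285 kWh ÷ 228 h = 1.25 kW = 1250 W

1250 W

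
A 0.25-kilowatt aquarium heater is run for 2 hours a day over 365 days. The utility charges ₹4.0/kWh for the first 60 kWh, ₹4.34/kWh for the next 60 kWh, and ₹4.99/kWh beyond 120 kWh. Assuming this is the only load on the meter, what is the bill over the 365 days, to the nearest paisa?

₹812.28

Runtime = 2 h/day × 365 days = 730 h
Energy = 0.25 kW × 730 h = 182.5 kWh
Tier 1 (0–60 kWh): 60 × ₹4.0 = ₹240
Tier 2 (60–120 kWh): 60 × ₹4.34 = ₹260.4
Above 120 kWh: 62.5 × ₹4.99 = ₹311.875
Bill = ₹812.28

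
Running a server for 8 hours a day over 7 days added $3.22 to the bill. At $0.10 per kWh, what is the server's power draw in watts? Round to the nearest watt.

575 W

Energy = $3.22 ÷ $0.10/kWh = 32.2 kWh
Runtime = 8 h/day × 7 days = 56 h
Power = 32.2 kWh ÷ 56 h = 0.575 kW = 575 W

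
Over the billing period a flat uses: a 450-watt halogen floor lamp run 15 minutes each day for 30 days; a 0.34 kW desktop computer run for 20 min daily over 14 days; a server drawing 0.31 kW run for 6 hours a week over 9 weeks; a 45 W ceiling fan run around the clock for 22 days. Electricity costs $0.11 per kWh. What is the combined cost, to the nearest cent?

$5.00

halogen floor lamp: Runtime = 15 min × 30 = 450 min = 7.5 h
halogen floor lamp: 0.45 kW × 7.5 h = 3.375 kWh
desktop computer: Runtime = 20 min × 14 = 280 min = 4.666666… h
desktop computer: 0.34 kW × 4.666666… h = 1.586666… kWh
server: Runtime = 6 h/week × 9 weeks = 54 h
server: 0.31 kW × 54 h = 16.74 kWh
ceiling fan: Runtime = 24 h × 22 = 528 h
ceiling fan: 0.045 kW × 528 h = 23.76 kWh
Total energy = 45.461666… kWh
Cost = 45.461666… × $0.11 = $5.00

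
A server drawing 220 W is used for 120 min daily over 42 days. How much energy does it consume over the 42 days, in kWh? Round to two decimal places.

18.48 kWh

Runtime = 120 min × 42 = 5040 min = 84 h
Energy = 0.22 kW × 84 h = 18.48 kWh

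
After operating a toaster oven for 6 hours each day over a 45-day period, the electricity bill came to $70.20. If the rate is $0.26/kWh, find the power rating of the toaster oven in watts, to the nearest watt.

Energy = $70.20 ÷ $0.26/kWh = 270 kWh
Runtime = 6 h/day × 45 days = 270 h
Power = 270 kWh ÷ 270 h = 1 kW = 1000 W

1000 W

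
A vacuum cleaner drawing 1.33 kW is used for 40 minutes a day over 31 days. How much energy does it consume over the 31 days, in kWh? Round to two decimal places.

Runtime = 40 min × 31 = 1240 min = 20.666666… h
Energy = 1.33 kW × 20.666666… h = 27.486666… kWh ≈ 27.49 kWh

27.49 kWh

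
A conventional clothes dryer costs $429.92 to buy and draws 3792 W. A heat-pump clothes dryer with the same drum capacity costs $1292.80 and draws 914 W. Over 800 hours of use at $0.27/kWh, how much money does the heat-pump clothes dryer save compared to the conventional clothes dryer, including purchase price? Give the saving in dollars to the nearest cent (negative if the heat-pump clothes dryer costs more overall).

conventional clothes dryer: $429.92 + (3792/1000) kW × 800 h × $0.27 = $429.92 + $819.072 = $1248.992
heat-pump clothes dryer: $1292.80 + (914/1000) kW × 800 h × $0.27 = $1292.80 + $197.424 = $1490.224
Saving = $1248.992 − $1490.224 = −$241.232 → -$241.23

-$241.23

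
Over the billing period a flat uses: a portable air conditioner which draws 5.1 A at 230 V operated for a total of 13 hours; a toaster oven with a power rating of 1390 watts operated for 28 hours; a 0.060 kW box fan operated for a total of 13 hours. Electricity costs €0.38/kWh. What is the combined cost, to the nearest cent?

portable air conditioner: Power = 5.1 A × 230 V = 1173 W = 1.173 kW
portable air conditioner: 1.173 kW × 13 h = 15.249 kWh
toaster oven: 1.39 kW × 28 h = 38.92 kWh
box fan: 0.06 kW × 13 h = 0.78 kWh
Total energy = 54.949 kWh
Cost = 54.949 × €0.38 = €20.88

€20.88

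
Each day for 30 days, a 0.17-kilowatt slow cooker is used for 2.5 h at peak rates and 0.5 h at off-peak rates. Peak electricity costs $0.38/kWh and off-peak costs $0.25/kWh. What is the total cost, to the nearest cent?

Peak energy = 0.17 kW × 2.5 h × 30 = 12.75 kWh
Off-peak energy = 0.17 kW × 0.5 h × 30 = 2.55 kWh
Cost = 12.75 × $0.38 + 2.55 × $0.25 = $4.845 + $0.6375 = $5.48

$5.48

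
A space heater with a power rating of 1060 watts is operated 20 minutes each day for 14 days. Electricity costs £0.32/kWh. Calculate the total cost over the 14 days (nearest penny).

£1.58

Runtime = 20 min × 14 = 280 min = 4.666666… h
Energy = 1.06 kW × 4.666666… h = 4.946666… kWh
Cost = 4.946666… kWh × £0.32/kWh = £1.58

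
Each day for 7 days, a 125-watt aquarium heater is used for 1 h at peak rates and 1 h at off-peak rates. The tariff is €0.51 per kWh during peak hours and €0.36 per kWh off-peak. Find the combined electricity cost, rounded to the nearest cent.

Peak energy = 0.125 kW × 1 h × 7 = 0.875 kWh
Off-peak energy = 0.125 kW × 1 h × 7 = 0.875 kWh
Cost = 0.875 × €0.51 + 0.875 × €0.36 = €0.44625 + €0.315 = €0.76

€0.76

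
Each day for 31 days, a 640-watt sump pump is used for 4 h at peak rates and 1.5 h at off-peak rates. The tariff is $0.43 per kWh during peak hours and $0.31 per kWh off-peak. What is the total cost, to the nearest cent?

$43.35

Peak energy = 0.64 kW × 4 h × 31 = 79.36 kWh
Off-peak energy = 0.64 kW × 1.5 h × 31 = 29.76 kWh
Cost = 79.36 × $0.43 + 29.76 × $0.31 = $34.1248 + $9.2256 = $43.35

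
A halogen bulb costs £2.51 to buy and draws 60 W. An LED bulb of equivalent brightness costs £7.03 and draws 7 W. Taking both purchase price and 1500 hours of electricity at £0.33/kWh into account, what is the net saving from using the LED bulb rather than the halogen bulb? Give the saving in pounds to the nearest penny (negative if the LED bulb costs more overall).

£21.72

halogen bulb: £2.51 + (60/1000) kW × 1500 h × £0.33 = £2.51 + £29.7 = £32.21
LED bulb: £7.03 + (7/1000) kW × 1500 h × £0.33 = £7.03 + £3.465 = £10.495
Saving = £32.21 − £10.495 = £21.715 → £21.72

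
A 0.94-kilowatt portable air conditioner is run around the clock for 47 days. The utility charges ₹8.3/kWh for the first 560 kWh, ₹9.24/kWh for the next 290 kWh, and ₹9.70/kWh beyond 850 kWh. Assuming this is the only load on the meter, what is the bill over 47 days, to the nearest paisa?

₹9367.70

Runtime = 24 h × 47 = 1128 h
Energy = 0.94 kW × 1128 h = 1060.32 kWh
Tier 1 (0–560 kWh): 560 × ₹8.3 = ₹4648
Tier 2 (560–850 kWh): 290 × ₹9.24 = ₹2679.6
Above 850 kWh: 210.32 × ₹9.70 = ₹2040.104
Bill = ₹9367.70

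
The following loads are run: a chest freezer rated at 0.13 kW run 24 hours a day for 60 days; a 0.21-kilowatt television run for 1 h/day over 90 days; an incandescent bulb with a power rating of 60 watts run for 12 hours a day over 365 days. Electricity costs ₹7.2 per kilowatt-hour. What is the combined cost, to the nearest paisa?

₹3376.08

chest freezer: Runtime = 24 h × 60 = 1440 h
chest freezer: 0.13 kW × 1440 h = 187.2 kWh
television: Runtime = 1 h/day × 90 days = 90 h
television: 0.21 kW × 90 h = 18.9 kWh
incandescent bulb: Runtime = 12 h/day × 365 days = 4380 h
incandescent bulb: 0.06 kW × 4380 h = 262.8 kWh
Total energy = 468.9 kWh
Cost = 468.9 × ₹7.2 = ₹3376.08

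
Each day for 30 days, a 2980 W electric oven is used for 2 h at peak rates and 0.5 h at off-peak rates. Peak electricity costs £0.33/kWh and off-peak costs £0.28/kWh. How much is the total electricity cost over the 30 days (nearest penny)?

£71.52

Peak energy = 2.98 kW × 2 h × 30 = 178.8 kWh
Off-peak energy = 2.98 kW × 0.5 h × 30 = 44.7 kWh
Cost = 178.8 × £0.33 + 44.7 × £0.28 = £59.004 + £12.516 = £71.52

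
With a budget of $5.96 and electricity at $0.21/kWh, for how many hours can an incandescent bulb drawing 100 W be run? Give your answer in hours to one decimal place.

Energy available = $5.96 ÷ $0.21/kWh = 28.381 kWh
Hours = 28.381 kWh ÷ 0.1 kW = 283.8 h

283.8 h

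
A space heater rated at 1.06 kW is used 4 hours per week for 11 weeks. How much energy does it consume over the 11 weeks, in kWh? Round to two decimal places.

46.64 kWh

Runtime = 4 h/week × 11 weeks = 44 h
Energy = 1.06 kW × 44 h = 46.64 kWh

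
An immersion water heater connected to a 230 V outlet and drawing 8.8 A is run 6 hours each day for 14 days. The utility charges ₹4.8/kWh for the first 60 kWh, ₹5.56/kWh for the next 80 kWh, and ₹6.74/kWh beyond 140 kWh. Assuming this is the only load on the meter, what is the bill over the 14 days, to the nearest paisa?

Power = 8.8 A × 230 V = 2024 W = 2.024 kW
Runtime = 6 h/day × 14 days = 84 h
Energy = 2.024 kW × 84 h = 170.016 kWh
Tier 1 (0–60 kWh): 60 × ₹4.8 = ₹288
Tier 2 (60–140 kWh): 80 × ₹5.56 = ₹444.8
Above 140 kWh: 30.016 × ₹6.74 = ₹202.30784
Bill = ₹935.11

₹935.11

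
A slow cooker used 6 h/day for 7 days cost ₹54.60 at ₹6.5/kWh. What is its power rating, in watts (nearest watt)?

Energy = ₹54.60 ÷ ₹6.5/kWh = 8.4 kWh
Runtime = 6 h/day × 7 days = 42 h
Power = 8.4 kWh ÷ 42 h = 0.2 kW = 200 W

200 W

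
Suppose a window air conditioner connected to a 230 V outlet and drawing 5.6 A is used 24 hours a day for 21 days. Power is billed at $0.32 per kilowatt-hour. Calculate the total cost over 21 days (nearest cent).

Power = 5.6 A × 230 V = 1288 W = 1.288 kW
Runtime = 24 h × 21 = 504 h
Energy = 1.288 kW × 504 h = 649.152 kWh
Cost = 649.152 kWh × $0.32/kWh = $207.73

$207.73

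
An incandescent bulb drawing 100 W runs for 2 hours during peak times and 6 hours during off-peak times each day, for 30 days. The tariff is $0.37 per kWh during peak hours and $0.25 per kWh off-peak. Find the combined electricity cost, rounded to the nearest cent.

$6.72

Peak energy = 0.1 kW × 2 h × 30 = 6 kWh
Off-peak energy = 0.1 kW × 6 h × 30 = 18 kWh
Cost = 6 × $0.37 + 18 × $0.25 = $2.22 + $4.5 = $6.72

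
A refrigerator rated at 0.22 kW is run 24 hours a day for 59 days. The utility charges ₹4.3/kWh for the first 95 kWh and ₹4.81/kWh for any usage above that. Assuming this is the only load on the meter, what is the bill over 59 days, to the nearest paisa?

Runtime = 24 h × 59 = 1416 h
Energy = 0.22 kW × 1416 h = 311.52 kWh
Tier 1 (0–95 kWh): 95 × ₹4.3 = ₹408.5
Above 95 kWh: 216.52 × ₹4.81 = ₹1041.4612
Bill = ₹1449.96

₹1449.96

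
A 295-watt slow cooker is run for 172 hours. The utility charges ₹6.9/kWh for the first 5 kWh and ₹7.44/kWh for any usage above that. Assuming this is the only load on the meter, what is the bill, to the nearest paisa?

₹374.81

Energy = 0.295 kW × 172 h = 50.74 kWh
Tier 1 (0–5 kWh): 5 × ₹6.9 = ₹34.5
Above 5 kWh: 45.74 × ₹7.44 = ₹340.3056
Bill = ₹374.81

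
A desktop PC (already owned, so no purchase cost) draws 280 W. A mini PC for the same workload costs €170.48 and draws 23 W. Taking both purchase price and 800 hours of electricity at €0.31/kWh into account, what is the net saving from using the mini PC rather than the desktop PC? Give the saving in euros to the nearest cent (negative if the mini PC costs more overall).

desktop PC: €0.00 + (280/1000) kW × 800 h × €0.31 = €0.00 + €69.44 = €69.44
mini PC: €170.48 + (23/1000) kW × 800 h × €0.31 = €170.48 + €5.704 = €176.184
Saving = €69.44 − €176.184 = −€106.744 → -€106.74

-€106.74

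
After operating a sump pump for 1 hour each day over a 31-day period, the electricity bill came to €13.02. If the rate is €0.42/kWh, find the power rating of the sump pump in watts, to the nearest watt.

1000 W

Energy = €13.02 ÷ €0.42/kWh = 31 kWh
Runtime = 1 h/day × 31 days = 31 h
Power = 31 kWh ÷ 31 h = 1 kW = 1000 W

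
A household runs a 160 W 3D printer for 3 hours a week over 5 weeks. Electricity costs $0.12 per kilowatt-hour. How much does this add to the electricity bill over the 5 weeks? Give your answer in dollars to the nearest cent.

$0.29

Runtime = 3 h/week × 5 weeks = 15 h
Energy = 0.16 kW × 15 h = 2.4 kWh
Cost = 2.4 kWh × $0.12/kWh = $0.29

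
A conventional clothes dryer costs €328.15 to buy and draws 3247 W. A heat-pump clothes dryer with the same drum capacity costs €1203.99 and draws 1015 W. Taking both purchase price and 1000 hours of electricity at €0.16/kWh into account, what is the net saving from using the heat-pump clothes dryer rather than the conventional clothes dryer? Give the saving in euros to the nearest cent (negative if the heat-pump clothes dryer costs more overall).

-€518.72

conventional clothes dryer: €328.15 + (3247/1000) kW × 1000 h × €0.16 = €328.15 + €519.52 = €847.67
heat-pump clothes dryer: €1203.99 + (1015/1000) kW × 1000 h × €0.16 = €1203.99 + €162.4 = €1366.39
Saving = €847.67 − €1366.39 = −€518.72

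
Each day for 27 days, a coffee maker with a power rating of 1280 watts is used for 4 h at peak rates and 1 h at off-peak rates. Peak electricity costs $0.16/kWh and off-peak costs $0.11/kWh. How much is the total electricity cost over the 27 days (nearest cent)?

$25.92

Peak energy = 1.28 kW × 4 h × 27 = 138.24 kWh
Off-peak energy = 1.28 kW × 1 h × 27 = 34.56 kWh
Cost = 138.24 × $0.16 + 34.56 × $0.11 = $22.1184 + $3.8016 = $25.92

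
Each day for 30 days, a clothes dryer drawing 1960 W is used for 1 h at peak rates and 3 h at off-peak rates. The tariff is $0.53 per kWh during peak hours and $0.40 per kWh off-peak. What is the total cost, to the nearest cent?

Peak energy = 1.96 kW × 1 h × 30 = 58.8 kWh
Off-peak energy = 1.96 kW × 3 h × 30 = 176.4 kWh
Cost = 58.8 × $0.53 + 176.4 × $0.40 = $31.164 + $70.56 = $101.72

$101.72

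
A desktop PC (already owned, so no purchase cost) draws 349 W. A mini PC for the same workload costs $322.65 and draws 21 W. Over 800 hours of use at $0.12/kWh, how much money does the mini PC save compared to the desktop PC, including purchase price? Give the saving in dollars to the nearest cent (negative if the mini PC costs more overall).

desktop PC: $0.00 + (349/1000) kW × 800 h × $0.12 = $0.00 + $33.504 = $33.504
mini PC: $322.65 + (21/1000) kW × 800 h × $0.12 = $322.65 + $2.016 = $324.666
Saving = $33.504 − $324.666 = −$291.162 → -$291.16

-$291.16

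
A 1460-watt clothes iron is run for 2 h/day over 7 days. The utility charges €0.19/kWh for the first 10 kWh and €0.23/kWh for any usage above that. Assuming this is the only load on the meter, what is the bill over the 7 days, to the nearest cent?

€4.30

Runtime = 2 h/day × 7 days = 14 h
Energy = 1.46 kW × 14 h = 20.44 kWh
Tier 1 (0–10 kWh): 10 × €0.19 = €1.9
Above 10 kWh: 10.44 × €0.23 = €2.4012
Bill = €4.30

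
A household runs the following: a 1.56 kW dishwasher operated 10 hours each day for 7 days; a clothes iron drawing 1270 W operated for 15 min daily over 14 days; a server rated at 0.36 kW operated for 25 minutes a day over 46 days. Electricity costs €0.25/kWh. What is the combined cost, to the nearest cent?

dishwasher: Runtime = 10 h/day × 7 days = 70 h
dishwasher: 1.56 kW × 70 h = 109.2 kWh
clothes iron: Runtime = 15 min × 14 = 210 min = 3.5 h
clothes iron: 1.27 kW × 3.5 h = 4.445 kWh
server: Runtime = 25 min × 46 = 1150 min = 19.166666… h
server: 0.36 kW × 19.166666… h = 6.9 kWh
Total energy = 120.545 kWh
Cost = 120.545 × €0.25 = €30.14

€30.14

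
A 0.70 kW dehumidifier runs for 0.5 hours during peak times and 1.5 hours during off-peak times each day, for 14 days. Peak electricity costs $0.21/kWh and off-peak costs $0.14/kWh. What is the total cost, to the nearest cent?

$3.09

Peak energy = 0.7 kW × 0.5 h × 14 = 4.9 kWh
Off-peak energy = 0.7 kW × 1.5 h × 14 = 14.7 kWh
Cost = 4.9 × $0.21 + 14.7 × $0.14 = $1.029 + $2.058 = $3.09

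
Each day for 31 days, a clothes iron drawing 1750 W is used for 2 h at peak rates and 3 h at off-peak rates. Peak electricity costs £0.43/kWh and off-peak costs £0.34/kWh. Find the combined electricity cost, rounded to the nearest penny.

£101.99

Peak energy = 1.75 kW × 2 h × 31 = 108.5 kWh
Off-peak energy = 1.75 kW × 3 h × 31 = 162.75 kWh
Cost = 108.5 × £0.43 + 162.75 × £0.34 = £46.655 + £55.335 = £101.99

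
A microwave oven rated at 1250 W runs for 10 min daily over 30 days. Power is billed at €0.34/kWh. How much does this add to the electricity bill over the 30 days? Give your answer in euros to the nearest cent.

Runtime = 10 min × 30 = 300 min = 5 h
Energy = 1.25 kW × 5 h = 6.25 kWh
Cost = 6.25 kWh × €0.34/kWh = €2.13

€2.13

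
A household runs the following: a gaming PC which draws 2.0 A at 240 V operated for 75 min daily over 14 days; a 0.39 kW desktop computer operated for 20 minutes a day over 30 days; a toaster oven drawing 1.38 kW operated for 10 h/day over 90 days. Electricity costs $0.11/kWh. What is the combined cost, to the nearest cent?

gaming PC: Power = 2.0 A × 240 V = 480 W = 0.48 kW
gaming PC: Runtime = 75 min × 14 = 1050 min = 17.5 h
gaming PC: 0.48 kW × 17.5 h = 8.4 kWh
desktop computer: Runtime = 20 min × 30 = 600 min = 10 h
desktop computer: 0.39 kW × 10 h = 3.9 kWh
toaster oven: Runtime = 10 h/day × 90 days = 900 h
toaster oven: 1.38 kW × 900 h = 1242 kWh
Total energy = 1254.3 kWh
Cost = 1254.3 × $0.11 = $137.97

$137.97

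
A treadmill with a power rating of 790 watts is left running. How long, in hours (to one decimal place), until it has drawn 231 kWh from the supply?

Hours = 231 kWh ÷ 0.79 kW = 292.4 h

292.4 h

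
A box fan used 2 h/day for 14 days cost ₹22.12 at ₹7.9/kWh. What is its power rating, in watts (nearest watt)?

100 W

Energy = ₹22.12 ÷ ₹7.9/kWh = 2.8 kWh
Runtime = 2 h/day × 14 days = 28 h
Power = 2.8 kWh ÷ 28 h = 0.1 kW = 100 W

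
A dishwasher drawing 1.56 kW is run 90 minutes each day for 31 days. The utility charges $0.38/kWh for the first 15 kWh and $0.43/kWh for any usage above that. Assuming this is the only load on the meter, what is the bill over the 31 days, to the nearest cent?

$30.44

Runtime = 90 min × 31 = 2790 min = 46.5 h
Energy = 1.56 kW × 46.5 h = 72.54 kWh
Tier 1 (0–15 kWh): 15 × $0.38 = $5.7
Above 15 kWh: 57.54 × $0.43 = $24.7422
Bill = $30.44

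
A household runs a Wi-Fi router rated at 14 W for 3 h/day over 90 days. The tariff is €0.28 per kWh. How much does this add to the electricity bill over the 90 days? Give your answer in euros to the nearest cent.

€1.06

Runtime = 3 h/day × 90 days = 270 h
Energy = 0.014 kW × 270 h = 3.78 kWh
Cost = 3.78 kWh × €0.28/kWh = €1.06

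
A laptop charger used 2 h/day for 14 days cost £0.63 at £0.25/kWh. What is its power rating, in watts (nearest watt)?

Energy = £0.63 ÷ £0.25/kWh = 2.52 kWh
Runtime = 2 h/day × 14 days = 28 h
Power = 2.52 kWh ÷ 28 h = 0.09 kW = 90 W

90 W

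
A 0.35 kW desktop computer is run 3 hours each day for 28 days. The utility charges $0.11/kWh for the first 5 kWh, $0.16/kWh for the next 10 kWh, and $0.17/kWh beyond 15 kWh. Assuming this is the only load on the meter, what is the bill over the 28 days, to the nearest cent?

$4.60

Runtime = 3 h/day × 28 days = 84 h
Energy = 0.35 kW × 84 h = 29.4 kWh
Tier 1 (0–5 kWh): 5 × $0.11 = $0.55
Tier 2 (5–15 kWh): 10 × $0.16 = $1.6
Above 15 kWh: 14.4 × $0.17 = $2.448
Bill = $4.60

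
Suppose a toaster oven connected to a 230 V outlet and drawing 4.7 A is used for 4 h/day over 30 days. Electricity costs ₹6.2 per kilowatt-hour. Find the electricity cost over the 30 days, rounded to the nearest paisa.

Power = 4.7 A × 230 V = 1081 W = 1.081 kW
Runtime = 4 h/day × 30 days = 120 h
Energy = 1.081 kW × 120 h = 129.72 kWh
Cost = 129.72 kWh × ₹6.2/kWh = ₹804.26

₹804.26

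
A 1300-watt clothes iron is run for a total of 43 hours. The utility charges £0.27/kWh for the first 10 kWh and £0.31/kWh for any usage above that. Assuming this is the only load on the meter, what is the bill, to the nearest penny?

£16.93

Energy = 1.3 kW × 43 h = 55.9 kWh
Tier 1 (0–10 kWh): 10 × £0.27 = £2.7
Above 10 kWh: 45.9 × £0.31 = £14.229
Bill = £16.93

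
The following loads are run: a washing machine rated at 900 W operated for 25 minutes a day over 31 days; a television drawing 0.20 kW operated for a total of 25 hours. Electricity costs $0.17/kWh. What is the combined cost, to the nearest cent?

washing machine: Runtime = 25 min × 31 = 775 min = 12.916666… h
washing machine: 0.9 kW × 12.916666… h = 11.625 kWh
television: 0.2 kW × 25 h = 5 kWh
Total energy = 16.625 kWh
Cost = 16.625 × $0.17 = $2.83

$2.83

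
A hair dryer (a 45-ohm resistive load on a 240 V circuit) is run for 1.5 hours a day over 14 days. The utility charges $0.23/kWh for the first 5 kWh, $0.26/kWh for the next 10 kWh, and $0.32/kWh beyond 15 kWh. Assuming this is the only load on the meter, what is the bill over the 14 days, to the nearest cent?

Power = V²/R = 240²/45 = 1280 W = 1.28 kW
Runtime = 1.5 h/day × 14 days = 21 h
Energy = 1.28 kW × 21 h = 26.88 kWh
Tier 1 (0–5 kWh): 5 × $0.23 = $1.15
Tier 2 (5–15 kWh): 10 × $0.26 = $2.6
Above 15 kWh: 11.88 × $0.32 = $3.8016
Bill = $7.55

$7.55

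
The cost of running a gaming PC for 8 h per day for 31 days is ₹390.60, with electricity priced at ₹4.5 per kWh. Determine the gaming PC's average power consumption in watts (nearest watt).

350 W

Energy = ₹390.60 ÷ ₹4.5/kWh = 86.8 kWh
Runtime = 8 h/day × 31 days = 248 h
Power = 86.8 kWh ÷ 248 h = 0.35 kW = 350 W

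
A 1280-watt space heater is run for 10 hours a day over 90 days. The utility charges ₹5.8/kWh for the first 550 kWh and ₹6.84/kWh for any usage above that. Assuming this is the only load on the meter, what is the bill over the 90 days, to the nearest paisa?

₹7307.68

Runtime = 10 h/day × 90 days = 900 h
Energy = 1.28 kW × 900 h = 1152 kWh
Tier 1 (0–550 kWh): 550 × ₹5.8 = ₹3190
Above 550 kWh: 602 × ₹6.84 = ₹4117.68
Bill = ₹7307.68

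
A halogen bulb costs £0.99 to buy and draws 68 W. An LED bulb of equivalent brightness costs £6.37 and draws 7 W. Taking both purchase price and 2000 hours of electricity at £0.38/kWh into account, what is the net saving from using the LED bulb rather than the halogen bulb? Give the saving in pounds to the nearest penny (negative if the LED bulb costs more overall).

halogen bulb: £0.99 + (68/1000) kW × 2000 h × £0.38 = £0.99 + £51.68 = £52.67
LED bulb: £6.37 + (7/1000) kW × 2000 h × £0.38 = £6.37 + £5.32 = £11.69
Saving = £52.67 − £11.69 = £40.98

£40.98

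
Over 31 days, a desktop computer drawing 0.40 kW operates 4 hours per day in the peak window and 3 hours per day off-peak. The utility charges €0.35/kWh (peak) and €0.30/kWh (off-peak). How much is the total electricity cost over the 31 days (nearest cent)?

€28.52

Peak energy = 0.4 kW × 4 h × 31 = 49.6 kWh
Off-peak energy = 0.4 kW × 3 h × 31 = 37.2 kWh
Cost = 49.6 × €0.35 + 37.2 × €0.30 = €17.36 + €11.16 = €28.52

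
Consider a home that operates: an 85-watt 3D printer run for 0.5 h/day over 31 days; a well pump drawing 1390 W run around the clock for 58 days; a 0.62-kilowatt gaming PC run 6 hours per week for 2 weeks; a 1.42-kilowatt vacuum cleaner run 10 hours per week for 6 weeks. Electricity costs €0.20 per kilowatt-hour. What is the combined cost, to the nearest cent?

€405.77

3D printer: Runtime = 0.5 h/day × 31 days = 15.5 h
3D printer: 0.085 kW × 15.5 h = 1.3175 kWh
well pump: Runtime = 24 h × 58 = 1392 h
well pump: 1.39 kW × 1392 h = 1934.88 kWh
gaming PC: Runtime = 6 h/week × 2 weeks = 12 h
gaming PC: 0.62 kW × 12 h = 7.44 kWh
vacuum cleaner: Runtime = 10 h/week × 6 weeks = 60 h
vacuum cleaner: 1.42 kW × 60 h = 85.2 kWh
Total energy = 2028.8375 kWh
Cost = 2028.8375 × €0.20 = €405.77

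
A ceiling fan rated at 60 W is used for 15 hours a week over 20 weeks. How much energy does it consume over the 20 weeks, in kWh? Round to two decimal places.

18.00 kWh

Runtime = 15 h/week × 20 weeks = 300 h
Energy = 0.06 kW × 300 h = 18 kWh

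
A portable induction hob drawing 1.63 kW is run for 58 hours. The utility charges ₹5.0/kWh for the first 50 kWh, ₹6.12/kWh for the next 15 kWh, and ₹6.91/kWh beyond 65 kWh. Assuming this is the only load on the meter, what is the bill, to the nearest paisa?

Energy = 1.63 kW × 58 h = 94.54 kWh
Tier 1 (0–50 kWh): 50 × ₹5.0 = ₹250
Tier 2 (50–65 kWh): 15 × ₹6.12 = ₹91.8
Above 65 kWh: 29.54 × ₹6.91 = ₹204.1214
Bill = ₹545.92

₹545.92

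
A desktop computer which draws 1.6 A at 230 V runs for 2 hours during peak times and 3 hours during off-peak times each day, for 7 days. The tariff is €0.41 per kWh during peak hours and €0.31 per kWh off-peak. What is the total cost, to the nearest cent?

€4.51

Power = 1.6 A × 230 V = 368 W = 0.368 kW
Peak energy = 0.368 kW × 2 h × 7 = 5.152 kWh
Off-peak energy = 0.368 kW × 3 h × 7 = 7.728 kWh
Cost = 5.152 × €0.41 + 7.728 × €0.31 = €2.11232 + €2.39568 = €4.51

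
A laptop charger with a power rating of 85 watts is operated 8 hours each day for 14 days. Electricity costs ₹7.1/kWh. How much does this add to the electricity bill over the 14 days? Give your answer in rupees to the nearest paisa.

Runtime = 8 h/day × 14 days = 112 h
Energy = 0.085 kW × 112 h = 9.52 kWh
Cost = 9.52 kWh × ₹7.1/kWh = ₹67.59

₹67.59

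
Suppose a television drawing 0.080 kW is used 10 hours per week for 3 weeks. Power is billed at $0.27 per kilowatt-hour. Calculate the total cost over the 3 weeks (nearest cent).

Runtime = 10 h/week × 3 weeks = 30 h
Energy = 0.08 kW × 30 h = 2.4 kWh
Cost = 2.4 kWh × $0.27/kWh = $0.65

$0.65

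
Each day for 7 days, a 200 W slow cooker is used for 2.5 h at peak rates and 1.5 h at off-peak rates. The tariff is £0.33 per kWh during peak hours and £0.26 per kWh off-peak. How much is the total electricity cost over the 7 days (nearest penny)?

£1.70

Peak energy = 0.2 kW × 2.5 h × 7 = 3.5 kWh
Off-peak energy = 0.2 kW × 1.5 h × 7 = 2.1 kWh
Cost = 3.5 × £0.33 + 2.1 × £0.26 = £1.155 + £0.546 = £1.70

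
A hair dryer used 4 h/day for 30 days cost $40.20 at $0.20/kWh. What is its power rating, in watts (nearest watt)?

1675 W

Energy = $40.20 ÷ $0.20/kWh = 201 kWh
Runtime = 4 h/day × 30 days = 120 h
Power = 201 kWh ÷ 120 h = 1.675 kW = 1675 W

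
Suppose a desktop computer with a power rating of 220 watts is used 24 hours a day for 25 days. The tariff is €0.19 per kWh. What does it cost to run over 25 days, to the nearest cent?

Runtime = 24 h × 25 = 600 h
Energy = 0.22 kW × 600 h = 132 kWh
Cost = 132 kWh × €0.19/kWh = €25.08

€25.08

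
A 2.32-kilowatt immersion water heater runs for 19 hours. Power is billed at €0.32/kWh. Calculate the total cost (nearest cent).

€14.11

Energy = 2.32 kW × 19 h = 44.08 kWh
Cost = 44.08 kWh × €0.32/kWh = €14.11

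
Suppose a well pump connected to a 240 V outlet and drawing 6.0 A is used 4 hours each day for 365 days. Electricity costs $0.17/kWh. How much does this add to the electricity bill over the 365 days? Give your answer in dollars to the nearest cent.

$357.41

Power = 6.0 A × 240 V = 1440 W = 1.44 kW
Runtime = 4 h/day × 365 days = 1460 h
Energy = 1.44 kW × 1460 h = 2102.4 kWh
Cost = 2102.4 kWh × $0.17/kWh = $357.41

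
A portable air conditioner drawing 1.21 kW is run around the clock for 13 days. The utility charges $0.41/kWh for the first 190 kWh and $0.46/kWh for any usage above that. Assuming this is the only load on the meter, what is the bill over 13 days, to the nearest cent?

Runtime = 24 h × 13 = 312 h
Energy = 1.21 kW × 312 h = 377.52 kWh
Tier 1 (0–190 kWh): 190 × $0.41 = $77.9
Above 190 kWh: 187.52 × $0.46 = $86.2592
Bill = $164.16

$164.16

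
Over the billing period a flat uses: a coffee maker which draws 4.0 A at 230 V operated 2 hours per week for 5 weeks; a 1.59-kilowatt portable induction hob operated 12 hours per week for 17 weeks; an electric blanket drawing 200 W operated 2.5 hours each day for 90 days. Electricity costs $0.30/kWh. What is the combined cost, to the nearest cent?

coffee maker: Power = 4.0 A × 230 V = 920 W = 0.92 kW
coffee maker: Runtime = 2 h/week × 5 weeks = 10 h
coffee maker: 0.92 kW × 10 h = 9.2 kWh
portable induction hob: Runtime = 12 h/week × 17 weeks = 204 h
portable induction hob: 1.59 kW × 204 h = 324.36 kWh
electric blanket: Runtime = 2.5 h/day × 90 days = 225 h
electric blanket: 0.2 kW × 225 h = 45 kWh
Total energy = 378.56 kWh
Cost = 378.56 × $0.30 = $113.57

$113.57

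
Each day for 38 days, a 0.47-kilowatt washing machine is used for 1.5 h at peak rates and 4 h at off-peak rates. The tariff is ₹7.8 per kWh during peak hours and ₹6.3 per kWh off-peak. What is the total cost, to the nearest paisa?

₹659.03

Peak energy = 0.47 kW × 1.5 h × 38 = 26.79 kWh
Off-peak energy = 0.47 kW × 4 h × 38 = 71.44 kWh
Cost = 26.79 × ₹7.8 + 71.44 × ₹6.3 = ₹208.962 + ₹450.072 = ₹659.03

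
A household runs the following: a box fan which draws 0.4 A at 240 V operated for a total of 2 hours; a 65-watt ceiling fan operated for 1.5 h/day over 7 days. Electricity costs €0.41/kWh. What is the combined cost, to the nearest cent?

box fan: Power = 0.4 A × 240 V = 96 W = 0.096 kW
box fan: 0.096 kW × 2 h = 0.192 kWh
ceiling fan: Runtime = 1.5 h/day × 7 days = 10.5 h
ceiling fan: 0.065 kW × 10.5 h = 0.6825 kWh
Total energy = 0.8745 kWh
Cost = 0.8745 × €0.41 = €0.36

€0.36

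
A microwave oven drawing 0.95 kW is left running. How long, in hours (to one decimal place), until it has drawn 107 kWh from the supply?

Hours = 107 kWh ÷ 0.95 kW = 112.6 h

112.6 h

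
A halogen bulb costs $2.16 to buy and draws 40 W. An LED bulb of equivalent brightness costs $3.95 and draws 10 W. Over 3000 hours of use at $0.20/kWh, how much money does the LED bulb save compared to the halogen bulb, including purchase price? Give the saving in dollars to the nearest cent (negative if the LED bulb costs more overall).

$16.21

halogen bulb: $2.16 + (40/1000) kW × 3000 h × $0.20 = $2.16 + $24 = $26.16
LED bulb: $3.95 + (10/1000) kW × 3000 h × $0.20 = $3.95 + $6 = $9.95
Saving = $26.16 − $9.95 = $16.21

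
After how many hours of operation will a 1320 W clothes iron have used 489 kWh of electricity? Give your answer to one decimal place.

370.5 h

Hours = 489 kWh ÷ 1.32 kW = 370.5 h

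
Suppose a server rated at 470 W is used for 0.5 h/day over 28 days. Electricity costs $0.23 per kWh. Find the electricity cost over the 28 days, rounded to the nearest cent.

Runtime = 0.5 h/day × 28 days = 14 h
Energy = 0.47 kW × 14 h = 6.58 kWh
Cost = 6.58 kWh × $0.23/kWh = $1.51

$1.51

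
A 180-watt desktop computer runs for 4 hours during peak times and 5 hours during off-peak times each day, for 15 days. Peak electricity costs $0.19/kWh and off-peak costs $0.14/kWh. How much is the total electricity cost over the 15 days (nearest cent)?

Peak energy = 0.18 kW × 4 h × 15 = 10.8 kWh
Off-peak energy = 0.18 kW × 5 h × 15 = 13.5 kWh
Cost = 10.8 × $0.19 + 13.5 × $0.14 = $2.052 + $1.89 = $3.94

$3.94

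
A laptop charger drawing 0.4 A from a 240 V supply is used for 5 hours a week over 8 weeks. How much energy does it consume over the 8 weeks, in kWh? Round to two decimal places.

3.84 kWh

Power = 0.4 A × 240 V = 96 W = 0.096 kW
Runtime = 5 h/week × 8 weeks = 40 h
Energy = 0.096 kW × 40 h = 3.84 kWh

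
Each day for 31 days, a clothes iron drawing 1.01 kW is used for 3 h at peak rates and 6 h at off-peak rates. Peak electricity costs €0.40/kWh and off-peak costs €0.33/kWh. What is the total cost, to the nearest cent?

Peak energy = 1.01 kW × 3 h × 31 = 93.93 kWh
Off-peak energy = 1.01 kW × 6 h × 31 = 187.86 kWh
Cost = 93.93 × €0.40 + 187.86 × €0.33 = €37.572 + €61.9938 = €99.57

€99.57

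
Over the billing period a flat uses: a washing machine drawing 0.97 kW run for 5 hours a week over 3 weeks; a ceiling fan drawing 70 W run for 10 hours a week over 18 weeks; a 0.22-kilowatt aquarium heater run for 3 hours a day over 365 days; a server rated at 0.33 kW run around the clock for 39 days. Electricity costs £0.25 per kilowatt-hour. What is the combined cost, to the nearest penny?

£144.23

washing machine: Runtime = 5 h/week × 3 weeks = 15 h
washing machine: 0.97 kW × 15 h = 14.55 kWh
ceiling fan: Runtime = 10 h/week × 18 weeks = 180 h
ceiling fan: 0.07 kW × 180 h = 12.6 kWh
aquarium heater: Runtime = 3 h/day × 365 days = 1095 h
aquarium heater: 0.22 kW × 1095 h = 240.9 kWh
server: Runtime = 24 h × 39 = 936 h
server: 0.33 kW × 936 h = 308.88 kWh
Total energy = 576.93 kWh
Cost = 576.93 × £0.25 = £144.23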